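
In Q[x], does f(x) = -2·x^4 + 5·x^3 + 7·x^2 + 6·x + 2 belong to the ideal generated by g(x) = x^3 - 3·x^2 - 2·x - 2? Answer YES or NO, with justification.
YES

In Q[x] the ideal (g) consists of all multiples of g, so f ∈ (g) iff g | f, i.e. iff the remainder of f on division by g is 0. Divide f by g (g is monic, so eliminate the leading term of the running remainder at each step):
  leading term -2·x^4: subtract (-2·x)·g(x) = -2·x^4 + 6·x^3 + 4·x^2 + 4·x, leaving -x^3 + 3·x^2 + 2·x + 2
  leading term -x^3: subtract (-1)·g(x) = -x^3 + 3·x^2 + 2·x + 2, leaving 0
The remainder is 0, so f(x) = g(x) · h(x) with h(x) = -2·x - 1. Hence g | f, i.e. f ∈ (g).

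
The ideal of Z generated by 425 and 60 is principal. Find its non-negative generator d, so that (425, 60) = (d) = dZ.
(425, 60) = (5); d = 5

In the PID Z, (a, b) is generated by gcd(a, b). Compute gcd(425, 60) with the extended Euclidean algorithm, tracking rows (r, s, t) with s·425 + t·60 = r:
  row A: (425, 1, 0)   [1·425 + 0·60 = 425]
  row B: (60, 0, 1)   [0·425 + 1·60 = 60]
  425 = 7·60 + 5   → row C = row A − 7·row B = (5, 1, −7)   [check: 1·425 − 7·60 = 5]
  60 = 12·5 + 0   → remainder 0, stop. gcd = 5 (last nonzero row C).
So gcd(425, 60) = 5, with Bézout identity 1·425 − 7·60 = 5. Containment (⊇): the Bézout identity exhibits 5 as an element of (425, 60), giving (5) ⊆ (425, 60). Containment (⊆): since 5 | 425 and 5 | 60 (425 = 5·85, 60 = 5·12), every Z-linear combination of 425 and 60 is divisible by 5, so (425, 60) ⊆ (5). Therefore (425, 60) = (5), d = 5.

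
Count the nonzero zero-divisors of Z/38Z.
In Z/38Z each nonzero element is either a unit (gcd with 38 is 1) or a zero-divisor (gcd > 1). The number of units is φ(38): factorise 38 = 2 · 19, so φ(38) = (2 − 1) · (19 − 1) = 1 · 18 = 18. The nonzero elements number 38 − 1 = 37. Hence the nonzero zero-divisors number 37 − 18 = 19.

Final answer: Z/38Z has 19 nonzero zero-divisors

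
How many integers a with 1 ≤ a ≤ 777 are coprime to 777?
The number of a ∈ {1, ..., 777} with gcd(a, 777) = 1 is by definition Euler's totient φ(777). φ is multiplicative, with φ(p^e) = p^e − p^(e−1). Factorise 777 = 3 · 7 · 37. Then
  φ(777) = (3 − 1) · (7 − 1) · (37 − 1) = 2 · 6 · 36 = 432.
So there are 432 such integers.

Final answer: 432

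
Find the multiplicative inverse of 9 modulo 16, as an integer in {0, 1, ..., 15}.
9^(−1) ≡ 9 (mod 16)

Apply the extended Euclidean algorithm to (16, 9), tracking rows (r, s, t) with s·16 + t·9 = r. Each division r_prev = q·r_cur + r_new produces the new row as (previous row) − q·(current row):
  row A: (16, 1, 0)   [1·16 + 0·9 = 16]
  row B: (9, 0, 1)   [0·16 + 1·9 = 9]
  16 = 1·9 + 7   → row C = row A − 1·row B = (7, 1, −1)   [check: 1·16 − 1·9 = 7]
  9 = 1·7 + 2   → row D = row B − 1·row C = (2, −1, 2)   [check: −1·16 + 2·9 = 2]
  7 = 3·2 + 1   → row E = row C − 3·row D = (1, 4, −7)   [check: 4·16 − 7·9 = 1]
  2 = 2·1 + 0   → remainder 0, stop. gcd = 1 (last nonzero row E).
The gcd is 1, so 9 is invertible mod 16. The last nonzero row gives 4·16 − 7·9 = 1, so t = −7. So 9^(−1) ≡ −7 ≡ 9 (mod 16). Verify: 9 · 9 = 81 ≡ 1 (mod 16). ✓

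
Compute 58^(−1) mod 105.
58^(−1) ≡ 67 (mod 105)

Apply the extended Euclidean algorithm to (105, 58), tracking rows (r, s, t) with s·105 + t·58 = r. Each division r_prev = q·r_cur + r_new produces the new row as (previous row) − q·(current row):
  row A: (105, 1, 0)   [1·105 + 0·58 = 105]
  row B: (58, 0, 1)   [0·105 + 1·58 = 58]
  105 = 1·58 + 47   → row C = row A − 1·row B = (47, 1, −1)   [check: 1·105 − 1·58 = 47]
  58 = 1·47 + 11   → row D = row B − 1·row C = (11, −1, 2)   [check: −1·105 + 2·58 = 11]
  47 = 4·11 + 3   → row E = row C − 4·row D = (3, 5, −9)   [check: 5·105 − 9·58 = 3]
  11 = 3·3 + 2   → row F = row D − 3·row E = (2, −16, 29)   [check: −16·105 + 29·58 = 2]
  3 = 1·2 + 1   → row G = row E − 1·row F = (1, 21, −38)   [check: 21·105 − 38·58 = 1]
  2 = 2·1 + 0   → remainder 0, stop. gcd = 1 (last nonzero row G).
The gcd is 1, so 58 is invertible mod 105. The last nonzero row gives 21·105 − 38·58 = 1, so t = −38. So 58^(−1) ≡ −38 ≡ 67 (mod 105). Verify: 58 · 67 = 3886 ≡ 1 (mod 105). ✓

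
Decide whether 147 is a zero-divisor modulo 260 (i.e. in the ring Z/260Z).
gcd(147, 260) = 1, so 147 is a unit in Z/260Z (it has a multiplicative inverse). A unit cannot be a zero-divisor: if 147·b ≡ 0 then multiplying both sides by 147^(−1) gives b ≡ 0. So 147 is not a zero-divisor.

Final answer: NO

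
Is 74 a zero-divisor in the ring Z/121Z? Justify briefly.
NO

gcd(74, 121) = 1, so 74 is a unit in Z/121Z (it has a multiplicative inverse). A unit cannot be a zero-divisor: if 74·b ≡ 0 then multiplying both sides by 74^(−1) gives b ≡ 0. So 74 is not a zero-divisor.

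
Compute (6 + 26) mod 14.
4

Reduce the summands first: 26 ≡ 12 (mod 14), so 6 + 26 ≡ 6 + 12 (mod 14). 6 + 12 = 18; 18 = 1·14 + 4, so (6 + 26) mod 14 = 4.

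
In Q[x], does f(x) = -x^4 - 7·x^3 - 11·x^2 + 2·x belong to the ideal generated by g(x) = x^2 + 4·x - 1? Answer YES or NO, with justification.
NO

In Q[x] the ideal (g) consists of all multiples of g, so f ∈ (g) iff g | f, i.e. iff the remainder of f on division by g is 0. Divide f by g (g is monic, so eliminate the leading term of the running remainder at each step):
  leading term -x^4: subtract (-x^2)·g(x) = -x^4 - 4·x^3 + x^2, leaving -3·x^3 - 12·x^2 + 2·x
  leading term -3·x^3: subtract (-3·x)·g(x) = -3·x^3 - 12·x^2 + 3·x, leaving -x
The remainder r(x) = -x ≠ 0 (and deg r < deg g), so g ∤ f, i.e. f ∉ (g).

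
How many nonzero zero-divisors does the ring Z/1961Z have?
Z/1961Z has 88 nonzero zero-divisors

In Z/1961Z each nonzero element is either a unit (gcd with 1961 is 1) or a zero-divisor (gcd > 1). The number of units is φ(1961): factorise 1961 = 37 · 53, so φ(1961) = (37 − 1) · (53 − 1) = 36 · 52 = 1872. The nonzero elements number 1961 − 1 = 1960. Hence the nonzero zero-divisors number 1960 − 1872 = 88.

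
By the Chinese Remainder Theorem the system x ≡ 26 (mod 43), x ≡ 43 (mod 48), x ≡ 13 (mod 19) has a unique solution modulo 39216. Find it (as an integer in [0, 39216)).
The moduli 43, 48, 19 are pairwise coprime, so by the CRT there is a unique solution mod 43·48·19 = 39216.
Solve by successive substitution. Start with x ≡ 26 (mod 43).
  Combine with x ≡ 43 (mod 48): write x = 26 + 43·t and require 26 + 43·t ≡ 43 (mod 48), i.e. 43·t ≡ 43 − 26 ≡ 17 (mod 48). Since 43^(−1) ≡ 19 (mod 48), t ≡ 19·17 ≡ 35 (mod 48). So x ≡ 26 + 43·35 = 1531 (mod 2064).
  Combine with x ≡ 13 (mod 19): write x = 1531 + 2064·t and require 1531 + 2064·t ≡ 13 (mod 19), i.e. 2064·t ≡ 13 − 1531 ≡ 2 (mod 19). Since 2064^(−1) ≡ 8 (mod 19) (2064 ≡ 12 (mod 19)), t ≡ 8·2 ≡ 16 (mod 19). So x ≡ 1531 + 2064·16 = 34555 (mod 39216).
Unique solution in [0, 39216): x = 34555.

Final answer: x ≡ 34555 (mod 39216); the representative in [0, 39216) is 34555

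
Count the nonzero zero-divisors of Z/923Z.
In Z/923Z each nonzero element is either a unit (gcd with 923 is 1) or a zero-divisor (gcd > 1). The number of units is φ(923): factorise 923 = 13 · 71, so φ(923) = (13 − 1) · (71 − 1) = 12 · 70 = 840. The nonzero elements number 923 − 1 = 922. Hence the nonzero zero-divisors number 922 − 840 = 82.

Final answer: Z/923Z has 82 nonzero zero-divisors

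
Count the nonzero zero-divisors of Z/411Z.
In Z/411Z each nonzero element is either a unit (gcd with 411 is 1) or a zero-divisor (gcd > 1). The number of units is φ(411): factorise 411 = 3 · 137, so φ(411) = (3 − 1) · (137 − 1) = 2 · 136 = 272. The nonzero elements number 411 − 1 = 410. Hence the nonzero zero-divisors number 410 − 272 = 138.

Final answer: Z/411Z has 138 nonzero zero-divisors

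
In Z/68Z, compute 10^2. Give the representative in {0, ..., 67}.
32

Use repeated squaring. Binary(2) = 10. Walk through the bits of the exponent 2 left-to-right: at each bit after the leading one, square the running value, then multiply by 10 if the bit is 1 (always reducing mod 68):
  bit 1 = 1 (leading): start with 10.
  bit 2 = 0: square 10^2 = 100 ≡ 32 (mod 68).
Final value: 10^2 ≡ 32 (mod 68).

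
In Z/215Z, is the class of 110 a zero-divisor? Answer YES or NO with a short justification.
YES

gcd(110, 215) = 5 > 1, so 110 is not a unit in Z/215Z. In Z/nZ every nonzero non-unit is a zero-divisor: explicitly, take b = 215/gcd = 43 ≠ 0 (mod 215); then 110·43 = 4730 = 22·215, i.e. 110·43 ≡ 0 (mod 215). So 110 is a zero-divisor.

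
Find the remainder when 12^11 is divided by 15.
3

Use repeated squaring. Binary(11) = 1011. Walk through the bits of the exponent 11 left-to-right: at each bit after the leading one, square the running value, then multiply by 12 if the bit is 1 (always reducing mod 15):
  bit 1 = 1 (leading): start with 12.
  bit 2 = 0: square 12^2 = 144 ≡ 9 (mod 15).
  bit 3 = 1: square 9^2 = 81 ≡ 6; bit is 1, so multiply 6·12 = 72 ≡ 12 (mod 15).
  bit 4 = 1: square 12^2 = 144 ≡ 9; bit is 1, so multiply 9·12 = 108 ≡ 3 (mod 15).
Final value: 12^11 ≡ 3 (mod 15).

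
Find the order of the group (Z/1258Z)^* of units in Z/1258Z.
|(Z/1258Z)^*| = 576

(Z/1258Z)^* consists of the classes a with gcd(a, 1258) = 1, so its order is φ(1258). φ is multiplicative, with φ(p^e) = p^e − p^(e−1). Factorise 1258 = 2 · 17 · 37. Then
  φ(1258) = (2 − 1) · (17 − 1) · (37 − 1) = 1 · 16 · 36 = 576.
Thus |(Z/1258Z)^*| = 576.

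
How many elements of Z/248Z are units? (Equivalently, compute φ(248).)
Z/248Z has φ(248) = 120 units

An element a ∈ Z/248Z is a unit iff gcd(a, 248) = 1, so the number of units is φ(248). φ is multiplicative, with φ(p^e) = p^e − p^(e−1). Factorise 248 = 2^3 · 31. Then
  φ(248) = (2^3 − 2^2) · (31 − 1) = 4 · 30 = 120.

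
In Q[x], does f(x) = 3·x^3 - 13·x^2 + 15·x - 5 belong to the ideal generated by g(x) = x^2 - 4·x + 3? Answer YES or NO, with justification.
In Q[x] the ideal (g) consists of all multiples of g, so f ∈ (g) iff g | f, i.e. iff the remainder of f on division by g is 0. Divide f by g (g is monic, so eliminate the leading term of the running remainder at each step):
  leading term 3·x^3: subtract (3·x)·g(x) = 3·x^3 - 12·x^2 + 9·x, leaving -x^2 + 6·x - 5
  leading term -x^2: subtract (-1)·g(x) = -x^2 + 4·x - 3, leaving 2·x - 2
The remainder r(x) = 2·x - 2 ≠ 0 (and deg r < deg g), so g ∤ f, i.e. f ∉ (g).

Final answer: NO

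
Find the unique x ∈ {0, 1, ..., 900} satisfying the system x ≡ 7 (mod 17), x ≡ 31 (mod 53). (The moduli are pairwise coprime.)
The moduli 17, 53 are pairwise coprime, so by the CRT there is a unique solution mod 17·53 = 901.
Solve by successive substitution. Start with x ≡ 7 (mod 17).
  Combine with x ≡ 31 (mod 53): write x = 7 + 17·t and require 7 + 17·t ≡ 31 (mod 53), i.e. 17·t ≡ 31 − 7 ≡ 24 (mod 53). Since 17^(−1) ≡ 25 (mod 53), t ≡ 25·24 ≡ 17 (mod 53). So x ≡ 7 + 17·17 = 296 (mod 901).
Unique solution in [0, 901): x = 296.

Final answer: x ≡ 296 (mod 901); the representative in [0, 901) is 296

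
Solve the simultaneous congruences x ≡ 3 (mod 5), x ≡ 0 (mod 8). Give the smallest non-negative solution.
x ≡ 8 (mod 40); the representative in [0, 40) is 8

The moduli 5, 8 are pairwise coprime, so by the CRT there is a unique solution mod 5·8 = 40.
Solve by successive substitution. Start with x ≡ 3 (mod 5).
  Combine with x ≡ 0 (mod 8): write x = 3 + 5·t and require 3 + 5·t ≡ 0 (mod 8), i.e. 5·t ≡ 0 − 3 ≡ 5 (mod 8). Since 5^(−1) ≡ 5 (mod 8), t ≡ 5·5 ≡ 1 (mod 8). So x ≡ 3 + 5·1 = 8 (mod 40).
Unique solution in [0, 40): x = 8.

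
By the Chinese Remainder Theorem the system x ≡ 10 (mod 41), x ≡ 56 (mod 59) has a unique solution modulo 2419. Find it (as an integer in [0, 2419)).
x ≡ 174 (mod 2419); the representative in [0, 2419) is 174

The moduli 41, 59 are pairwise coprime, so by the CRT there is a unique solution mod 41·59 = 2419.
Solve by successive substitution. Start with x ≡ 10 (mod 41).
  Combine with x ≡ 56 (mod 59): write x = 10 + 41·t and require 10 + 41·t ≡ 56 (mod 59), i.e. 41·t ≡ 56 − 10 ≡ 46 (mod 59). Since 41^(−1) ≡ 36 (mod 59), t ≡ 36·46 ≡ 4 (mod 59). So x ≡ 10 + 41·4 = 174 (mod 2419).
Unique solution in [0, 2419): x = 174.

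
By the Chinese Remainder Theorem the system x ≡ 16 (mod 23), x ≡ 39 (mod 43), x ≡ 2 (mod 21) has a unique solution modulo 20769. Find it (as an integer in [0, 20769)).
The moduli 23, 43, 21 are pairwise coprime, so by the CRT there is a unique solution mod 23·43·21 = 20769.
Solve by successive substitution. Start with x ≡ 16 (mod 23).
  Combine with x ≡ 39 (mod 43): write x = 16 + 23·t and require 16 + 23·t ≡ 39 (mod 43), i.e. 23·t ≡ 39 − 16 ≡ 23 (mod 43). Since 23^(−1) ≡ 15 (mod 43), t ≡ 15·23 ≡ 1 (mod 43). So x ≡ 16 + 23·1 = 39 (mod 989).
  Combine with x ≡ 2 (mod 21): write x = 39 + 989·t and require 39 + 989·t ≡ 2 (mod 21), i.e. 989·t ≡ 2 − 39 ≡ 5 (mod 21). Since 989^(−1) ≡ 11 (mod 21) (989 ≡ 2 (mod 21)), t ≡ 11·5 ≡ 13 (mod 21). So x ≡ 39 + 989·13 = 12896 (mod 20769).
Unique solution in [0, 20769): x = 12896.

Final answer: x ≡ 12896 (mod 20769); the representative in [0, 20769) is 12896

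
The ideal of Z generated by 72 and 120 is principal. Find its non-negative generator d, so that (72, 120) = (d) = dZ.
(72, 120) = (24); d = 24

In the PID Z, (a, b) is generated by gcd(a, b). Compute gcd(120, 72) with the extended Euclidean algorithm, tracking rows (r, s, t) with s·120 + t·72 = r:
  row A: (120, 1, 0)   [1·120 + 0·72 = 120]
  row B: (72, 0, 1)   [0·120 + 1·72 = 72]
  120 = 1·72 + 48   → row C = row A − 1·row B = (48, 1, −1)   [check: 1·120 − 1·72 = 48]
  72 = 1·48 + 24   → row D = row B − 1·row C = (24, −1, 2)   [check: −1·120 + 2·72 = 24]
  48 = 2·24 + 0   → remainder 0, stop. gcd = 24 (last nonzero row D).
So gcd(72, 120) = 24, with Bézout identity −1·120 + 2·72 = 24. Containment (⊇): the Bézout identity exhibits 24 as an element of (72, 120), giving (24) ⊆ (72, 120). Containment (⊆): since 24 | 72 and 24 | 120 (72 = 24·3, 120 = 24·5), every Z-linear combination of 72 and 120 is divisible by 24, so (72, 120) ⊆ (24). Therefore (72, 120) = (24), d = 24.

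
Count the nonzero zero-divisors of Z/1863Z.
In Z/1863Z each nonzero element is either a unit (gcd with 1863 is 1) or a zero-divisor (gcd > 1). The number of units is φ(1863): factorise 1863 = 3^4 · 23, so φ(1863) = (3^4 − 3^3) · (23 − 1) = 54 · 22 = 1188. The nonzero elements number 1863 − 1 = 1862. Hence the nonzero zero-divisors number 1862 − 1188 = 674.

Final answer: Z/1863Z has 674 nonzero zero-divisors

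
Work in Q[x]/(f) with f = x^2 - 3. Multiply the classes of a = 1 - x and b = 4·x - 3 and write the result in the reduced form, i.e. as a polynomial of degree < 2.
a · b ≡ 7·x - 15 (mod f(x))

First multiply in Q[x] without reducing: a · b = -4·x^2 + 7·x - 3. Now divide by f(x) = x^2 - 3, eliminating the leading term at each step:
  leading term -4·x^2: subtract (-4)·f(x) = 12 - 4·x^2, leaving 7·x - 15
The degree is now < 2, so this is the remainder. Hence a · b ≡ 7·x - 15 in Q[x]/(f).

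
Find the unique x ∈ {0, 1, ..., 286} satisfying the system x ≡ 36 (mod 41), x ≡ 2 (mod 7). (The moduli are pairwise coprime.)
The moduli 41, 7 are pairwise coprime, so by the CRT there is a unique solution mod 41·7 = 287.
Solve by successive substitution. Start with x ≡ 36 (mod 41).
  Combine with x ≡ 2 (mod 7): write x = 36 + 41·t and require 36 + 41·t ≡ 2 (mod 7), i.e. 41·t ≡ 2 − 36 ≡ 1 (mod 7). Since 41^(−1) ≡ 6 (mod 7) (41 ≡ 6 (mod 7)), t ≡ 6·1 ≡ 6 (mod 7). So x ≡ 36 + 41·6 = 282 (mod 287).
Unique solution in [0, 287): x = 282.

Final answer: x ≡ 282 (mod 287); the representative in [0, 287) is 282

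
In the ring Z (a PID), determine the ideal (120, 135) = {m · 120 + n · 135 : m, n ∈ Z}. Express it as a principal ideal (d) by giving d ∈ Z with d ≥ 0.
(120, 135) = (15); d = 15

In the PID Z, (a, b) is generated by gcd(a, b). Compute gcd(135, 120) with the extended Euclidean algorithm, tracking rows (r, s, t) with s·135 + t·120 = r:
  row A: (135, 1, 0)   [1·135 + 0·120 = 135]
  row B: (120, 0, 1)   [0·135 + 1·120 = 120]
  135 = 1·120 + 15   → row C = row A − 1·row B = (15, 1, −1)   [check: 1·135 − 1·120 = 15]
  120 = 8·15 + 0   → remainder 0, stop. gcd = 15 (last nonzero row C).
So gcd(120, 135) = 15, with Bézout identity 1·135 − 1·120 = 15. Containment (⊇): the Bézout identity exhibits 15 as an element of (120, 135), giving (15) ⊆ (120, 135). Containment (⊆): since 15 | 120 and 15 | 135 (120 = 15·8, 135 = 15·9), every Z-linear combination of 120 and 135 is divisible by 15, so (120, 135) ⊆ (15). Therefore (120, 135) = (15), d = 15.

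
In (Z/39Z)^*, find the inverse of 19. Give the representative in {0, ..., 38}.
Apply the extended Euclidean algorithm to (39, 19), tracking rows (r, s, t) with s·39 + t·19 = r. Each division r_prev = q·r_cur + r_new produces the new row as (previous row) − q·(current row):
  row A: (39, 1, 0)   [1·39 + 0·19 = 39]
  row B: (19, 0, 1)   [0·39 + 1·19 = 19]
  39 = 2·19 + 1   → row C = row A − 2·row B = (1, 1, −2)   [check: 1·39 − 2·19 = 1]
  19 = 19·1 + 0   → remainder 0, stop. gcd = 1 (last nonzero row C).
The gcd is 1, so 19 is invertible mod 39. The last nonzero row gives 1·39 − 2·19 = 1, so t = −2. So 19^(−1) ≡ −2 ≡ 37 (mod 39). Verify: 19 · 37 = 703 ≡ 1 (mod 39). ✓

Final answer: 19^(−1) ≡ 37 (mod 39)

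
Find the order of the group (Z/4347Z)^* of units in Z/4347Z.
(Z/4347Z)^* consists of the classes a with gcd(a, 4347) = 1, so its order is φ(4347). φ is multiplicative, with φ(p^e) = p^e − p^(e−1). Factorise 4347 = 3^3 · 7 · 23. Then
  φ(4347) = (3^3 − 3^2) · (7 − 1) · (23 − 1) = 18 · 6 · 22 = 2376.
Thus |(Z/4347Z)^*| = 2376.

Final answer: |(Z/4347Z)^*| = 2376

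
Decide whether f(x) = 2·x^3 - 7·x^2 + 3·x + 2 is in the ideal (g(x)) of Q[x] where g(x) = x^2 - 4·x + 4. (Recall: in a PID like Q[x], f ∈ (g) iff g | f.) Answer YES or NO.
In Q[x] the ideal (g) consists of all multiples of g, so f ∈ (g) iff g | f, i.e. iff the remainder of f on division by g is 0. Divide f by g (g is monic, so eliminate the leading term of the running remainder at each step):
  leading term 2·x^3: subtract (2·x)·g(x) = 2·x^3 - 8·x^2 + 8·x, leaving x^2 - 5·x + 2
  leading term x^2: subtract (1)·g(x) = x^2 - 4·x + 4, leaving -x - 2
The remainder r(x) = -x - 2 ≠ 0 (and deg r < deg g), so g ∤ f, i.e. f ∉ (g).

Final answer: NO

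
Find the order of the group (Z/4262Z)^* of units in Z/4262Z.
|(Z/4262Z)^*| = 2130

(Z/4262Z)^* consists of the classes a with gcd(a, 4262) = 1, so its order is φ(4262). φ is multiplicative, with φ(p^e) = p^e − p^(e−1). Factorise 4262 = 2 · 2131. Then
  φ(4262) = (2 − 1) · (2131 − 1) = 1 · 2130 = 2130.
Thus |(Z/4262Z)^*| = 2130.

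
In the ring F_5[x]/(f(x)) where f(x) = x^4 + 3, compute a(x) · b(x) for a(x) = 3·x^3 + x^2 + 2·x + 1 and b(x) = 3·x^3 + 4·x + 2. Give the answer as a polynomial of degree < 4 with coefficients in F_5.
a · b ≡ 3·x^3 + 3·x^2 + 4·x + 3 (mod f(x))

Multiply as integer polynomials: a · b = 9·x^6 + 3·x^5 + 18·x^4 + 13·x^3 + 10·x^2 + 8·x + 2. Reducing coefficients mod 5: a · b ≡ 4·x^6 + 3·x^5 + 3·x^4 + 3·x^3 + 3·x + 2. Now divide by f(x) = x^4 + 3 in F_5[x], eliminating the leading term at each step:
  leading term 4·x^6: subtract (4·x^2)·f(x) = 4·x^6 + 2·x^2, leaving 3·x^5 + 3·x^4 + 3·x^3 + 3·x^2 + 3·x + 2 (coefficients mod 5)
  leading term 3·x^5: subtract (3·x)·f(x) = 3·x^5 + 4·x, leaving 3·x^4 + 3·x^3 + 3·x^2 + 4·x + 2 (coefficients mod 5)
  leading term 3·x^4: subtract (3)·f(x) = 3·x^4 + 4, leaving 3·x^3 + 3·x^2 + 4·x + 3 (coefficients mod 5)
The degree is now < 4, so this is the remainder. Hence a · b ≡ 3·x^3 + 3·x^2 + 4·x + 3 in F_5[x]/(f).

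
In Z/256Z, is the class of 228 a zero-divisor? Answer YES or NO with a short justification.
gcd(228, 256) = 4 > 1, so 228 is not a unit in Z/256Z. In Z/nZ every nonzero non-unit is a zero-divisor: explicitly, take b = 256/gcd = 64 ≠ 0 (mod 256); then 228·64 = 14592 = 57·256, i.e. 228·64 ≡ 0 (mod 256). So 228 is a zero-divisor.

Final answer: YES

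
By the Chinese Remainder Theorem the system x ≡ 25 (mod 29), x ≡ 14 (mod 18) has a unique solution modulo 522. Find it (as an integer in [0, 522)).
x ≡ 518 (mod 522); the representative in [0, 522) is 518

The moduli 29, 18 are pairwise coprime, so by the CRT there is a unique solution mod 29·18 = 522.
Solve by successive substitution. Start with x ≡ 25 (mod 29).
  Combine with x ≡ 14 (mod 18): write x = 25 + 29·t and require 25 + 29·t ≡ 14 (mod 18), i.e. 29·t ≡ 14 − 25 ≡ 7 (mod 18). Since 29^(−1) ≡ 5 (mod 18) (29 ≡ 11 (mod 18)), t ≡ 5·7 ≡ 17 (mod 18). So x ≡ 25 + 29·17 = 518 (mod 522).
Unique solution in [0, 522): x = 518.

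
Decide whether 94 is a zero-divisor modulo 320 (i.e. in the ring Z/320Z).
YES

gcd(94, 320) = 2 > 1, so 94 is not a unit in Z/320Z. In Z/nZ every nonzero non-unit is a zero-divisor: explicitly, take b = 320/gcd = 160 ≠ 0 (mod 320); then 94·160 = 15040 = 47·320, i.e. 94·160 ≡ 0 (mod 320). So 94 is a zero-divisor.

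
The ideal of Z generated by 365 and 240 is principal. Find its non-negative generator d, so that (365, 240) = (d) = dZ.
In the PID Z, (a, b) is generated by gcd(a, b). Compute gcd(365, 240) with the extended Euclidean algorithm, tracking rows (r, s, t) with s·365 + t·240 = r:
  row A: (365, 1, 0)   [1·365 + 0·240 = 365]
  row B: (240, 0, 1)   [0·365 + 1·240 = 240]
  365 = 1·240 + 125   → row C = row A − 1·row B = (125, 1, −1)   [check: 1·365 − 1·240 = 125]
  240 = 1·125 + 115   → row D = row B − 1·row C = (115, −1, 2)   [check: −1·365 + 2·240 = 115]
  125 = 1·115 + 10   → row E = row C − 1·row D = (10, 2, −3)   [check: 2·365 − 3·240 = 10]
  115 = 11·10 + 5   → row F = row D − 11·row E = (5, −23, 35)   [check: −23·365 + 35·240 = 5]
  10 = 2·5 + 0   → remainder 0, stop. gcd = 5 (last nonzero row F).
So gcd(365, 240) = 5, with Bézout identity −23·365 + 35·240 = 5. Containment (⊇): the Bézout identity exhibits 5 as an element of (365, 240), giving (5) ⊆ (365, 240). Containment (⊆): since 5 | 365 and 5 | 240 (365 = 5·73, 240 = 5·48), every Z-linear combination of 365 and 240 is divisible by 5, so (365, 240) ⊆ (5). Therefore (365, 240) = (5), d = 5.

Final answer: (365, 240) = (5); d = 5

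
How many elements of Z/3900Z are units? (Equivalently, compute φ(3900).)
Z/3900Z has φ(3900) = 960 units

An element a ∈ Z/3900Z is a unit iff gcd(a, 3900) = 1, so the number of units is φ(3900). φ is multiplicative, with φ(p^e) = p^e − p^(e−1). Factorise 3900 = 2^2 · 3 · 5^2 · 13. Then
  φ(3900) = (2^2 − 2^1) · (3 − 1) · (5^2 − 5^1) · (13 − 1) = 2 · 2 · 20 · 12 = 960.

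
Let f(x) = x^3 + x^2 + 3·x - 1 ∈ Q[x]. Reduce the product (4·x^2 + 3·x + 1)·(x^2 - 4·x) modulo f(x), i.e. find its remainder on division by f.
First multiply in Q[x] without reducing: a · b = 4·x^4 - 13·x^3 - 11·x^2 - 4·x. Now divide by f(x) = x^3 + x^2 + 3·x - 1, eliminating the leading term at each step:
  leading term 4·x^4: subtract (4·x)·f(x) = 4·x^4 + 4·x^3 + 12·x^2 - 4·x, leaving -17·x^3 - 23·x^2
  leading term -17·x^3: subtract (-17)·f(x) = -17·x^3 - 17·x^2 - 51·x + 17, leaving -6·x^2 + 51·x - 17
The degree is now < 3, so this is the remainder. Hence a · b ≡ -6·x^2 + 51·x - 17 in Q[x]/(f).

Final answer: a · b ≡ -6·x^2 + 51·x - 17 (mod f(x))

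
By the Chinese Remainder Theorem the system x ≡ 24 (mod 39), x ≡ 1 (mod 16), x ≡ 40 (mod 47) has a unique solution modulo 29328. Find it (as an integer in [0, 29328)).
x ≡ 27441 (mod 29328); the representative in [0, 29328) is 27441

The moduli 39, 16, 47 are pairwise coprime, so by the CRT there is a unique solution mod 39·16·47 = 29328.
Solve by successive substitution. Start with x ≡ 24 (mod 39).
  Combine with x ≡ 1 (mod 16): write x = 24 + 39·t and require 24 + 39·t ≡ 1 (mod 16), i.e. 39·t ≡ 1 − 24 ≡ 9 (mod 16). Since 39^(−1) ≡ 7 (mod 16) (39 ≡ 7 (mod 16)), t ≡ 7·9 ≡ 15 (mod 16). So x ≡ 24 + 39·15 = 609 (mod 624).
  Combine with x ≡ 40 (mod 47): write x = 609 + 624·t and require 609 + 624·t ≡ 40 (mod 47), i.e. 624·t ≡ 40 − 609 ≡ 42 (mod 47). Since 624^(−1) ≡ 29 (mod 47) (624 ≡ 13 (mod 47)), t ≡ 29·42 ≡ 43 (mod 47). So x ≡ 609 + 624·43 = 27441 (mod 29328).
Unique solution in [0, 29328): x = 27441.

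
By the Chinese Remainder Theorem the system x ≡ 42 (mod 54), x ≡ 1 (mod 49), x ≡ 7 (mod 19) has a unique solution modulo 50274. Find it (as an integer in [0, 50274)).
x ≡ 12300 (mod 50274); the representative in [0, 50274) is 12300

The moduli 54, 49, 19 are pairwise coprime, so by the CRT there is a unique solution mod 54·49·19 = 50274.
Solve by successive substitution. Start with x ≡ 42 (mod 54).
  Combine with x ≡ 1 (mod 49): write x = 42 + 54·t and require 42 + 54·t ≡ 1 (mod 49), i.e. 54·t ≡ 1 − 42 ≡ 8 (mod 49). Since 54^(−1) ≡ 10 (mod 49) (54 ≡ 5 (mod 49)), t ≡ 10·8 ≡ 31 (mod 49). So x ≡ 42 + 54·31 = 1716 (mod 2646).
  Combine with x ≡ 7 (mod 19): write x = 1716 + 2646·t and require 1716 + 2646·t ≡ 7 (mod 19), i.e. 2646·t ≡ 7 − 1716 ≡ 1 (mod 19). Since 2646^(−1) ≡ 4 (mod 19) (2646 ≡ 5 (mod 19)), t ≡ 4·1 ≡ 4 (mod 19). So x ≡ 1716 + 2646·4 = 12300 (mod 50274).
Unique solution in [0, 50274): x = 12300.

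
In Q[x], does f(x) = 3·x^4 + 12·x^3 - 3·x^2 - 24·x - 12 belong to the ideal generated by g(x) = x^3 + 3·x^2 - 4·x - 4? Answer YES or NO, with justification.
In Q[x] the ideal (g) consists of all multiples of g, so f ∈ (g) iff g | f, i.e. iff the remainder of f on division by g is 0. Divide f by g (g is monic, so eliminate the leading term of the running remainder at each step):
  leading term 3·x^4: subtract (3·x)·g(x) = 3·x^4 + 9·x^3 - 12·x^2 - 12·x, leaving 3·x^3 + 9·x^2 - 12·x - 12
  leading term 3·x^3: subtract (3)·g(x) = 3·x^3 + 9·x^2 - 12·x - 12, leaving 0
The remainder is 0, so f(x) = g(x) · h(x) with h(x) = 3·x + 3. Hence g | f, i.e. f ∈ (g).

Final answer: YES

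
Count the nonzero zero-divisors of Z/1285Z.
In Z/1285Z each nonzero element is either a unit (gcd with 1285 is 1) or a zero-divisor (gcd > 1). The number of units is φ(1285): factorise 1285 = 5 · 257, so φ(1285) = (5 − 1) · (257 − 1) = 4 · 256 = 1024. The nonzero elements number 1285 − 1 = 1284. Hence the nonzero zero-divisors number 1284 − 1024 = 260.

Final answer: Z/1285Z has 260 nonzero zero-divisors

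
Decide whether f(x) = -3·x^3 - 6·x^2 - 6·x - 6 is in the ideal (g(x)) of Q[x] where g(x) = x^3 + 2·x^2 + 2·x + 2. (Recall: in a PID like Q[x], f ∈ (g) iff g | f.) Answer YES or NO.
YES

In Q[x] the ideal (g) consists of all multiples of g, so f ∈ (g) iff g | f, i.e. iff the remainder of f on division by g is 0. Divide f by g (g is monic, so eliminate the leading term of the running remainder at each step):
  leading term -3·x^3: subtract (-3)·g(x) = -3·x^3 - 6·x^2 - 6·x - 6, leaving 0
The remainder is 0, so f(x) = g(x) · h(x) with h(x) = -3. Hence g | f, i.e. f ∈ (g).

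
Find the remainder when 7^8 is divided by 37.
16

Use repeated squaring. Binary(8) = 1000. Walk through the bits of the exponent 8 left-to-right: at each bit after the leading one, square the running value, then multiply by 7 if the bit is 1 (always reducing mod 37):
  bit 1 = 1 (leading): start with 7.
  bit 2 = 0: square 7^2 = 49 ≡ 12 (mod 37).
  bit 3 = 0: square 12^2 = 144 ≡ 33 (mod 37).
  bit 4 = 0: square 33^2 = 1089 ≡ 16 (mod 37).
Final value: 7^8 ≡ 16 (mod 37).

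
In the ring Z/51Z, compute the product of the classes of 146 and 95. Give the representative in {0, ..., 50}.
Reduce the factors first: 146 ≡ 44, 95 ≡ 44 (mod 51), so 146 · 95 ≡ 44 · 44 (mod 51). 44 · 44 = 1936. Dividing by 51: 1936 = 37·51 + 49. So (146 · 95) mod 51 = 49.

Final answer: 49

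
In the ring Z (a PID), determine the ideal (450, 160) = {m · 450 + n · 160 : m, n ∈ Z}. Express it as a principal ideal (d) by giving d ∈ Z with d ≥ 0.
(450, 160) = (10); d = 10

In the PID Z, (a, b) is generated by gcd(a, b). Compute gcd(450, 160) with the extended Euclidean algorithm, tracking rows (r, s, t) with s·450 + t·160 = r:
  row A: (450, 1, 0)   [1·450 + 0·160 = 450]
  row B: (160, 0, 1)   [0·450 + 1·160 = 160]
  450 = 2·160 + 130   → row C = row A − 2·row B = (130, 1, −2)   [check: 1·450 − 2·160 = 130]
  160 = 1·130 + 30   → row D = row B − 1·row C = (30, −1, 3)   [check: −1·450 + 3·160 = 30]
  130 = 4·30 + 10   → row E = row C − 4·row D = (10, 5, −14)   [check: 5·450 − 14·160 = 10]
  30 = 3·10 + 0   → remainder 0, stop. gcd = 10 (last nonzero row E).
So gcd(450, 160) = 10, with Bézout identity 5·450 − 14·160 = 10. Containment (⊇): the Bézout identity exhibits 10 as an element of (450, 160), giving (10) ⊆ (450, 160). Containment (⊆): since 10 | 450 and 10 | 160 (450 = 10·45, 160 = 10·16), every Z-linear combination of 450 and 160 is divisible by 10, so (450, 160) ⊆ (10). Therefore (450, 160) = (10), d = 10.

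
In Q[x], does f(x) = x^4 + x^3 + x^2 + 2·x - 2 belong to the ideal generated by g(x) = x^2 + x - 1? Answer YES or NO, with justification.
YES

In Q[x] the ideal (g) consists of all multiples of g, so f ∈ (g) iff g | f, i.e. iff the remainder of f on division by g is 0. Divide f by g (g is monic, so eliminate the leading term of the running remainder at each step):
  leading term x^4: subtract (x^2)·g(x) = x^4 + x^3 - x^2, leaving 2·x^2 + 2·x - 2
  leading term 2·x^2: subtract (2)·g(x) = 2·x^2 + 2·x - 2, leaving 0
The remainder is 0, so f(x) = g(x) · h(x) with h(x) = x^2 + 2. Hence g | f, i.e. f ∈ (g).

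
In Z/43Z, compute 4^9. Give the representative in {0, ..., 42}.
Use repeated squaring. Binary(9) = 1001. Walk through the bits of the exponent 9 left-to-right: at each bit after the leading one, square the running value, then multiply by 4 if the bit is 1 (always reducing mod 43):
  bit 1 = 1 (leading): start with 4.
  bit 2 = 0: square 4^2 = 16 (mod 43).
  bit 3 = 0: square 16^2 = 256 ≡ 41 (mod 43).
  bit 4 = 1: square 41^2 = 1681 ≡ 4; bit is 1, so multiply 4·4 = 16 (mod 43).
Final value: 4^9 ≡ 16 (mod 43).

Final answer: 16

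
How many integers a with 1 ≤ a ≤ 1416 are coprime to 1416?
464

The number of a ∈ {1, ..., 1416} with gcd(a, 1416) = 1 is by definition Euler's totient φ(1416). φ is multiplicative, with φ(p^e) = p^e − p^(e−1). Factorise 1416 = 2^3 · 3 · 59. Then
  φ(1416) = (2^3 − 2^2) · (3 − 1) · (59 − 1) = 4 · 2 · 58 = 464.
So there are 464 such integers.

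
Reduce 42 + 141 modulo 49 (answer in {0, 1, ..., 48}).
36

Reduce the summands first: 141 ≡ 43 (mod 49), so 42 + 141 ≡ 42 + 43 (mod 49). 42 + 43 = 85; 85 = 1·49 + 36, so (42 + 141) mod 49 = 36.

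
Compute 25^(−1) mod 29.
25^(−1) ≡ 7 (mod 29)

Apply the extended Euclidean algorithm to (29, 25), tracking rows (r, s, t) with s·29 + t·25 = r. Each division r_prev = q·r_cur + r_new produces the new row as (previous row) − q·(current row):
  row A: (29, 1, 0)   [1·29 + 0·25 = 29]
  row B: (25, 0, 1)   [0·29 + 1·25 = 25]
  29 = 1·25 + 4   → row C = row A − 1·row B = (4, 1, −1)   [check: 1·29 − 1·25 = 4]
  25 = 6·4 + 1   → row D = row B − 6·row C = (1, −6, 7)   [check: −6·29 + 7·25 = 1]
  4 = 4·1 + 0   → remainder 0, stop. gcd = 1 (last nonzero row D).
The gcd is 1, so 25 is invertible mod 29. The last nonzero row gives −6·29 + 7·25 = 1, so t = 7. So 25^(−1) ≡ 7 (mod 29). Verify: 25 · 7 = 175 ≡ 1 (mod 29). ✓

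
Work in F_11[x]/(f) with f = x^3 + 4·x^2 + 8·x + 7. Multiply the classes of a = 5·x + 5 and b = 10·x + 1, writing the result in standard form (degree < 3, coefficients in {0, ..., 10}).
a · b ≡ 6·x^2 + 5 (mod f(x))

Multiply as integer polynomials: a · b = 50·x^2 + 55·x + 5. Reducing coefficients mod 11: a · b ≡ 6·x^2 + 5. This already has degree < 3, so no reduction by f is needed. Hence a · b ≡ 6·x^2 + 5 in F_11[x]/(f).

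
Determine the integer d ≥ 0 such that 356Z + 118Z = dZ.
In the PID Z, (a, b) is generated by gcd(a, b). Compute gcd(356, 118) with the extended Euclidean algorithm, tracking rows (r, s, t) with s·356 + t·118 = r:
  row A: (356, 1, 0)   [1·356 + 0·118 = 356]
  row B: (118, 0, 1)   [0·356 + 1·118 = 118]
  356 = 3·118 + 2   → row C = row A − 3·row B = (2, 1, −3)   [check: 1·356 − 3·118 = 2]
  118 = 59·2 + 0   → remainder 0, stop. gcd = 2 (last nonzero row C).
So gcd(356, 118) = 2, with Bézout identity 1·356 − 3·118 = 2. Containment (⊇): the Bézout identity exhibits 2 as an element of (356, 118), giving (2) ⊆ (356, 118). Containment (⊆): since 2 | 356 and 2 | 118 (356 = 2·178, 118 = 2·59), every Z-linear combination of 356 and 118 is divisible by 2, so (356, 118) ⊆ (2). Therefore (356, 118) = (2), d = 2.

Final answer: (356, 118) = (2); d = 2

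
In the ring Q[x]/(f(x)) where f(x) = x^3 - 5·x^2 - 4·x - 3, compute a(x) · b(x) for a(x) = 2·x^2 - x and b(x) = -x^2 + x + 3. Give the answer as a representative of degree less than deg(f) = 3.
First multiply in Q[x] without reducing: a · b = -2·x^4 + 3·x^3 + 5·x^2 - 3·x. Now divide by f(x) = x^3 - 5·x^2 - 4·x - 3, eliminating the leading term at each step:
  leading term -2·x^4: subtract (-2·x)·f(x) = -2·x^4 + 10·x^3 + 8·x^2 + 6·x, leaving -7·x^3 - 3·x^2 - 9·x
  leading term -7·x^3: subtract (-7)·f(x) = -7·x^3 + 35·x^2 + 28·x + 21, leaving -38·x^2 - 37·x - 21
The degree is now < 3, so this is the remainder. Hence a · b ≡ -38·x^2 - 37·x - 21 in Q[x]/(f).

Final answer: a · b ≡ -38·x^2 - 37·x - 21 (mod f(x))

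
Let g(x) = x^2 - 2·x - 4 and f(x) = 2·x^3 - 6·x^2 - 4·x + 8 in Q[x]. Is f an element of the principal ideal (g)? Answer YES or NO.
YES

In Q[x] the ideal (g) consists of all multiples of g, so f ∈ (g) iff g | f, i.e. iff the remainder of f on division by g is 0. Divide f by g (g is monic, so eliminate the leading term of the running remainder at each step):
  leading term 2·x^3: subtract (2·x)·g(x) = 2·x^3 - 4·x^2 - 8·x, leaving -2·x^2 + 4·x + 8
  leading term -2·x^2: subtract (-2)·g(x) = -2·x^2 + 4·x + 8, leaving 0
The remainder is 0, so f(x) = g(x) · h(x) with h(x) = 2·x - 2. Hence g | f, i.e. f ∈ (g).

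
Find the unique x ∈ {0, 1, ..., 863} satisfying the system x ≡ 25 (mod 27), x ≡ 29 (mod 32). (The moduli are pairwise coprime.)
x ≡ 349 (mod 864); the representative in [0, 864) is 349

The moduli 27, 32 are pairwise coprime, so by the CRT there is a unique solution mod 27·32 = 864.
Solve by successive substitution. Start with x ≡ 25 (mod 27).
  Combine with x ≡ 29 (mod 32): write x = 25 + 27·t and require 25 + 27·t ≡ 29 (mod 32), i.e. 27·t ≡ 29 − 25 ≡ 4 (mod 32). Since 27^(−1) ≡ 19 (mod 32), t ≡ 19·4 ≡ 12 (mod 32). So x ≡ 25 + 27·12 = 349 (mod 864).
Unique solution in [0, 864): x = 349.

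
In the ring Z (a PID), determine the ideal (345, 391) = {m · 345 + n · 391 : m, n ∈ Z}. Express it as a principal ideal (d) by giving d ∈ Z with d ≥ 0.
In the PID Z, (a, b) is generated by gcd(a, b). Compute gcd(391, 345) with the extended Euclidean algorithm, tracking rows (r, s, t) with s·391 + t·345 = r:
  row A: (391, 1, 0)   [1·391 + 0·345 = 391]
  row B: (345, 0, 1)   [0·391 + 1·345 = 345]
  391 = 1·345 + 46   → row C = row A − 1·row B = (46, 1, −1)   [check: 1·391 − 1·345 = 46]
  345 = 7·46 + 23   → row D = row B − 7·row C = (23, −7, 8)   [check: −7·391 + 8·345 = 23]
  46 = 2·23 + 0   → remainder 0, stop. gcd = 23 (last nonzero row D).
So gcd(345, 391) = 23, with Bézout identity −7·391 + 8·345 = 23. Containment (⊇): the Bézout identity exhibits 23 as an element of (345, 391), giving (23) ⊆ (345, 391). Containment (⊆): since 23 | 345 and 23 | 391 (345 = 23·15, 391 = 23·17), every Z-linear combination of 345 and 391 is divisible by 23, so (345, 391) ⊆ (23). Therefore (345, 391) = (23), d = 23.

Final answer: (345, 391) = (23); d = 23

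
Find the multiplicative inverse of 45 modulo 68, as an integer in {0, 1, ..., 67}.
Apply the extended Euclidean algorithm to (68, 45), tracking rows (r, s, t) with s·68 + t·45 = r. Each division r_prev = q·r_cur + r_new produces the new row as (previous row) − q·(current row):
  row A: (68, 1, 0)   [1·68 + 0·45 = 68]
  row B: (45, 0, 1)   [0·68 + 1·45 = 45]
  68 = 1·45 + 23   → row C = row A − 1·row B = (23, 1, −1)   [check: 1·68 − 1·45 = 23]
  45 = 1·23 + 22   → row D = row B − 1·row C = (22, −1, 2)   [check: −1·68 + 2·45 = 22]
  23 = 1·22 + 1   → row E = row C − 1·row D = (1, 2, −3)   [check: 2·68 − 3·45 = 1]
  22 = 22·1 + 0   → remainder 0, stop. gcd = 1 (last nonzero row E).
The gcd is 1, so 45 is invertible mod 68. The last nonzero row gives 2·68 − 3·45 = 1, so t = −3. So 45^(−1) ≡ −3 ≡ 65 (mod 68). Verify: 45 · 65 = 2925 ≡ 1 (mod 68). ✓

Final answer: 45^(−1) ≡ 65 (mod 68)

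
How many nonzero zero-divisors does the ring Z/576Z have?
Z/576Z has 383 nonzero zero-divisors

In Z/576Z each nonzero element is either a unit (gcd with 576 is 1) or a zero-divisor (gcd > 1). The number of units is φ(576): factorise 576 = 2^6 · 3^2, so φ(576) = (2^6 − 2^5) · (3^2 − 3^1) = 32 · 6 = 192. The nonzero elements number 576 − 1 = 575. Hence the nonzero zero-divisors number 575 − 192 = 383.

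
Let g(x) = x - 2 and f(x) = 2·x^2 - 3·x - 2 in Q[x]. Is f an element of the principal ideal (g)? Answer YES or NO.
YES

In Q[x] the ideal (g) consists of all multiples of g, so f ∈ (g) iff g | f, i.e. iff the remainder of f on division by g is 0. Divide f by g (g is monic, so eliminate the leading term of the running remainder at each step):
  leading term 2·x^2: subtract (2·x)·g(x) = 2·x^2 - 4·x, leaving x - 2
  leading term x: subtract (1)·g(x) = x - 2, leaving 0
The remainder is 0, so f(x) = g(x) · h(x) with h(x) = 2·x + 1. Hence g | f, i.e. f ∈ (g).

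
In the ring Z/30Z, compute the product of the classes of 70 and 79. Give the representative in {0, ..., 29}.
Reduce the factors first: 70 ≡ 10, 79 ≡ 19 (mod 30), so 70 · 79 ≡ 10 · 19 (mod 30). 10 · 19 = 190. Dividing by 30: 190 = 6·30 + 10. So (70 · 79) mod 30 = 10.

Final answer: 10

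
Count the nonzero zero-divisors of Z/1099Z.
In Z/1099Z each nonzero element is either a unit (gcd with 1099 is 1) or a zero-divisor (gcd > 1). The number of units is φ(1099): factorise 1099 = 7 · 157, so φ(1099) = (7 − 1) · (157 − 1) = 6 · 156 = 936. The nonzero elements number 1099 − 1 = 1098. Hence the nonzero zero-divisors number 1098 − 936 = 162.

Final answer: Z/1099Z has 162 nonzero zero-divisors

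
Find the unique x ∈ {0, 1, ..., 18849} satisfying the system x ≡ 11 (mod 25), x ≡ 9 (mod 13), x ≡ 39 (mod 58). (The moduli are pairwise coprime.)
The moduli 25, 13, 58 are pairwise coprime, so by the CRT there is a unique solution mod 25·13·58 = 18850.
Solve by successive substitution. Start with x ≡ 11 (mod 25).
  Combine with x ≡ 9 (mod 13): write x = 11 + 25·t and require 11 + 25·t ≡ 9 (mod 13), i.e. 25·t ≡ 9 − 11 ≡ 11 (mod 13). Since 25^(−1) ≡ 12 (mod 13) (25 ≡ 12 (mod 13)), t ≡ 12·11 ≡ 2 (mod 13). So x ≡ 11 + 25·2 = 61 (mod 325).
  Combine with x ≡ 39 (mod 58): write x = 61 + 325·t and require 61 + 325·t ≡ 39 (mod 58), i.e. 325·t ≡ 39 − 61 ≡ 36 (mod 58). Since 325^(−1) ≡ 5 (mod 58) (325 ≡ 35 (mod 58)), t ≡ 5·36 ≡ 6 (mod 58). So x ≡ 61 + 325·6 = 2011 (mod 18850).
Unique solution in [0, 18850): x = 2011.

Final answer: x ≡ 2011 (mod 18850); the representative in [0, 18850) is 2011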